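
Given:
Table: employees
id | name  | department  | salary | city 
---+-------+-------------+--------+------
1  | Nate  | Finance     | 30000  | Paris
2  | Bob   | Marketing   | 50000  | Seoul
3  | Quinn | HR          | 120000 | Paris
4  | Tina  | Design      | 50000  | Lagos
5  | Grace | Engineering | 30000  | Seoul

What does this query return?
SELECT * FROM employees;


SELECT * returns all 5 rows with all columns

5 rows:
1, Nate, Finance, 30000, Paris
2, Bob, Marketing, 50000, Seoul
3, Quinn, HR, 120000, Paris
4, Tina, Design, 50000, Lagos
5, Grace, Engineering, 30000, Seoul


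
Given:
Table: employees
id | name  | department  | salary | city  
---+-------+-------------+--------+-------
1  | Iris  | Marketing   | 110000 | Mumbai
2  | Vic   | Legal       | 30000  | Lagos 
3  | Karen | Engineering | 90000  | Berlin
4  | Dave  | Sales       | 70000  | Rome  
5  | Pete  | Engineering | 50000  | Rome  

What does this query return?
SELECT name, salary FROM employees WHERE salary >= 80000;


Filtering: salary >= 80000
Matching: 2 rows

2 rows:
Iris, 110000
Karen, 90000


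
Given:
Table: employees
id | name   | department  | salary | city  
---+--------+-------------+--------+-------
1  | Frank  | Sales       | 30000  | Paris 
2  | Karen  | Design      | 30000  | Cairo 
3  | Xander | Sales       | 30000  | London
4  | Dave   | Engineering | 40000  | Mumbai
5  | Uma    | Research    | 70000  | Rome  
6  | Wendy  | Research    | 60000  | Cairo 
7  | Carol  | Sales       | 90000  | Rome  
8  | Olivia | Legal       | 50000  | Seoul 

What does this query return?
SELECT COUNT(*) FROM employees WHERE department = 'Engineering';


Counting rows where department = 'Engineering'
  Dave -> MATCH


1


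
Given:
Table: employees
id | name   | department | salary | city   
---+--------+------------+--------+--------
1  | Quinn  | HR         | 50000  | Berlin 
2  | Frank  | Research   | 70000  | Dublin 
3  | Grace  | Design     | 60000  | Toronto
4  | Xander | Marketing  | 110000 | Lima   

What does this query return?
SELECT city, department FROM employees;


Projecting columns: city, department

4 rows:
Berlin, HR
Dublin, Research
Toronto, Design
Lima, Marketing


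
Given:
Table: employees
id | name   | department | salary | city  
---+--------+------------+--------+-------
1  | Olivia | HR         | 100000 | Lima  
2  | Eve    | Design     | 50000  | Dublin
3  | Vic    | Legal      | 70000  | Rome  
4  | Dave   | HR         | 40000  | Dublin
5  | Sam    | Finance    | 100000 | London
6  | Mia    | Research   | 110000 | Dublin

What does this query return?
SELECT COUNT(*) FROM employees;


COUNT(*) counts all rows

6


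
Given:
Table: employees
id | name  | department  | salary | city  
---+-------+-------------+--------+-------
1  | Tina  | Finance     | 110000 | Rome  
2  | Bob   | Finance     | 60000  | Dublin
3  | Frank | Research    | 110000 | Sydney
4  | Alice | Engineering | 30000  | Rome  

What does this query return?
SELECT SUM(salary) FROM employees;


SUM(salary) = 110000 + 60000 + 110000 + 30000 = 310000

310000


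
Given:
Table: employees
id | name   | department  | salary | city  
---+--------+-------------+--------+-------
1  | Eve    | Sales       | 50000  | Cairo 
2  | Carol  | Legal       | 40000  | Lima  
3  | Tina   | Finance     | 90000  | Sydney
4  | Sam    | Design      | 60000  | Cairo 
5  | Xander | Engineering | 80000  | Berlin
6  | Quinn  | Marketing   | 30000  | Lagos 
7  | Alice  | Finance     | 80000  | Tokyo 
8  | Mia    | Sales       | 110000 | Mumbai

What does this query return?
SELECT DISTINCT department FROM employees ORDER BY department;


All 'department' values (row order): Sales, Legal, Finance, Design, Engineering, Marketing, Finance, Sales
Removing duplicates leaves 6 unique value(s).

6 values:
Design
Engineering
Finance
Legal
Marketing
Sales


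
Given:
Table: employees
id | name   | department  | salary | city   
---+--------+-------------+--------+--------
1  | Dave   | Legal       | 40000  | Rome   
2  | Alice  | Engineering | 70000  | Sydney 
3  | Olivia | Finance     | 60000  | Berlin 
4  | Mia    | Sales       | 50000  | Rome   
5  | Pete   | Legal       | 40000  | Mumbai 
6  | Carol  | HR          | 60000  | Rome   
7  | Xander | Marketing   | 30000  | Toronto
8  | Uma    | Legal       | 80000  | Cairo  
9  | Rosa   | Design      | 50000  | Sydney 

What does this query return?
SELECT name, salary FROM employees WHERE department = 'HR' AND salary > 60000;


Filtering: department = 'HR' AND salary > 60000
Matching: 0 rows

Empty result set (0 rows)


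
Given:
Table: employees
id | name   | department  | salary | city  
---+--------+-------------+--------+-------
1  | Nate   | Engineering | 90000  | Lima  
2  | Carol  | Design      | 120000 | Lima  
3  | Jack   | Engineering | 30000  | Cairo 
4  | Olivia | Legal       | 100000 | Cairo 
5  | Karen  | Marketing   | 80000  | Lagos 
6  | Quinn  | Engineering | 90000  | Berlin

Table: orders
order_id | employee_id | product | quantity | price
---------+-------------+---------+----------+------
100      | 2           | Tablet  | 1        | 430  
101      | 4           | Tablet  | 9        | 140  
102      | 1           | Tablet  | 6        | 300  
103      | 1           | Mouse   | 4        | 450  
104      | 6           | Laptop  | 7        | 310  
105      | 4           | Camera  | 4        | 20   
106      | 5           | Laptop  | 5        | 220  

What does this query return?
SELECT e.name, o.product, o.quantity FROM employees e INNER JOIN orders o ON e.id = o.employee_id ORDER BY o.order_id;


Joining employees.id = orders.employee_id:
  employee Carol (id=2) -> order Tablet
  employee Olivia (id=4) -> order Tablet
  employee Nate (id=1) -> order Tablet
  employee Nate (id=1) -> order Mouse
  employee Quinn (id=6) -> order Laptop
  employee Olivia (id=4) -> order Camera
  employee Karen (id=5) -> order Laptop


7 rows:
Carol, Tablet, 1
Olivia, Tablet, 9
Nate, Tablet, 6
Nate, Mouse, 4
Quinn, Laptop, 7
Olivia, Camera, 4
Karen, Laptop, 5


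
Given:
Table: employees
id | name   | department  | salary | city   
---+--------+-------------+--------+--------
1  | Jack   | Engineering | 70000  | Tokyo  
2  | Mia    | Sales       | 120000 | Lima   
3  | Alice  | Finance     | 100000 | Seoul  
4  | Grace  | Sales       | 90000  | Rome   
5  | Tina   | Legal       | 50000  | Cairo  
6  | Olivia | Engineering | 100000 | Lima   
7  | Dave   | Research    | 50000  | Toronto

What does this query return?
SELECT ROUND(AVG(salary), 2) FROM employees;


SUM(salary) = 580000
COUNT = 7
ROUND(AVG, 2) = ROUND(580000 / 7, 2) = 82857.14

82857.14


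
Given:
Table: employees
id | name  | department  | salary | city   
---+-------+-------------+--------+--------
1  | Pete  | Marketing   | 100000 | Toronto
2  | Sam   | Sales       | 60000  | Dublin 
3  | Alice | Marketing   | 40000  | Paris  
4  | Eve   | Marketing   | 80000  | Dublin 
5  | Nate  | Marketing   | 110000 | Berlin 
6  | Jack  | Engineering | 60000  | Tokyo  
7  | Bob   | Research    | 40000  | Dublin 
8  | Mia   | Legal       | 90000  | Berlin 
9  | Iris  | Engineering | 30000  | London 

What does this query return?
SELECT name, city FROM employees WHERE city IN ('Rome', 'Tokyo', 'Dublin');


Filtering: city IN ('Rome', 'Tokyo', 'Dublin')
Matching: 4 rows

4 rows:
Sam, Dublin
Eve, Dublin
Jack, Tokyo
Bob, Dublin


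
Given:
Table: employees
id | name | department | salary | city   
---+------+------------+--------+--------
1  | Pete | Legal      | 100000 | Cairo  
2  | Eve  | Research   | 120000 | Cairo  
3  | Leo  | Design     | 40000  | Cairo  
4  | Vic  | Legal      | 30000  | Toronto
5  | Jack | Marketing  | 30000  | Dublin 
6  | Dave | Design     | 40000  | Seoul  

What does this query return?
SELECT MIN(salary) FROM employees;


Salaries: 100000, 120000, 40000, 30000, 30000, 40000
MIN = 30000

30000


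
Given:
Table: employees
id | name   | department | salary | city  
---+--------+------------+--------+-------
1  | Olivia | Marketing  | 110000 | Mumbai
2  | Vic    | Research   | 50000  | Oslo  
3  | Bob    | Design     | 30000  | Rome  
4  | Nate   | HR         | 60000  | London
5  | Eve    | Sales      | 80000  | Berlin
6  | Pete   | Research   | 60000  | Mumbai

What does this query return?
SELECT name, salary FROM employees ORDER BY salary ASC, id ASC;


Sorting by salary ASC, then id ASC for ties

6 rows:
Bob, 30000
Vic, 50000
Nate, 60000
Pete, 60000
Eve, 80000
Olivia, 110000


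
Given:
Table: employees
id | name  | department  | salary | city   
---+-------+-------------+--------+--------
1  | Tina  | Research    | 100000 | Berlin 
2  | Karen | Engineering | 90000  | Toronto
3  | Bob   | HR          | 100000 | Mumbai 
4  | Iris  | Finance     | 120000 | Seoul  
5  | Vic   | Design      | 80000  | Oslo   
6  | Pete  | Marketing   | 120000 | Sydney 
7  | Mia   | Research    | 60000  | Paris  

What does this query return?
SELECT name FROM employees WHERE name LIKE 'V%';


LIKE 'V%' matches names starting with 'V'
Matching: 1

1 rows:
Vic


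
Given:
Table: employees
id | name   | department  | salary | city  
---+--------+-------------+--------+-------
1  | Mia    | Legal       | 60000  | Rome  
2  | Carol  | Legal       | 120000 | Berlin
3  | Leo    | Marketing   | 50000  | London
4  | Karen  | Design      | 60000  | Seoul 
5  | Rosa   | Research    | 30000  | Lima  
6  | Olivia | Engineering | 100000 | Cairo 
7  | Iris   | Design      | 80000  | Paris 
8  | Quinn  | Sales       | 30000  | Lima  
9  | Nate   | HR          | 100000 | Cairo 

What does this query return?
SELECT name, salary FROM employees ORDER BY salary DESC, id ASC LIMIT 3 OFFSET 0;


Sort by salary DESC (id ASC tiebreak), then skip 0 and take 3
Rows 1 through 3

3 rows:
Carol, 120000
Olivia, 100000
Nate, 100000


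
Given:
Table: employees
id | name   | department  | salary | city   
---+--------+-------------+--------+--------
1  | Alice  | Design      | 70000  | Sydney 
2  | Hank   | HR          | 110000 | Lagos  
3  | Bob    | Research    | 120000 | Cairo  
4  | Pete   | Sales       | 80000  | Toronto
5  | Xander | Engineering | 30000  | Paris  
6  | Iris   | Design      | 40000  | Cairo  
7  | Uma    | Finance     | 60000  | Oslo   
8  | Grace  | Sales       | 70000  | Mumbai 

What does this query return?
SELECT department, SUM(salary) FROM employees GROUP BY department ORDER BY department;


Summing salary within each department:
  Design: 70000 + 40000 = 110000
  Engineering: 30000 = 30000
  Finance: 60000 = 60000
  HR: 110000 = 110000
  Research: 120000 = 120000
  Sales: 80000 + 70000 = 150000


6 groups:
Design, 110000
Engineering, 30000
Finance, 60000
HR, 110000
Research, 120000
Sales, 150000


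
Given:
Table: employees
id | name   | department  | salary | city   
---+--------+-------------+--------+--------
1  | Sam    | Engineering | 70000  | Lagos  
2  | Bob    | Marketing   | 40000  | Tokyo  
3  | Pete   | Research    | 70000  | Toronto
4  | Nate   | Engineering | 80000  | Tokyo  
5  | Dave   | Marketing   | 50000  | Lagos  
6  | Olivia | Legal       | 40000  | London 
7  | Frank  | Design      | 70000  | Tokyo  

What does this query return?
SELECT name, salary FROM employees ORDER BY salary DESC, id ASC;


Sorting by salary DESC, then id ASC for ties

7 rows:
Nate, 80000
Sam, 70000
Pete, 70000
Frank, 70000
Dave, 50000
Bob, 40000
Olivia, 40000


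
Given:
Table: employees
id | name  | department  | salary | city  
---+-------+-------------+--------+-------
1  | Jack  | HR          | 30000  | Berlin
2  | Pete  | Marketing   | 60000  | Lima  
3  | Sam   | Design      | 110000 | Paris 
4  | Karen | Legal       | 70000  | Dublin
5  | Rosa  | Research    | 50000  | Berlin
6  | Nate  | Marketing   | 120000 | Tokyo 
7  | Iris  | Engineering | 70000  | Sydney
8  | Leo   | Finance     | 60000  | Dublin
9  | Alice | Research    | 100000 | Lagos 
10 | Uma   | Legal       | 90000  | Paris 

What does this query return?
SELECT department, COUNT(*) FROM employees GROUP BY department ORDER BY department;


Assigning each row to its department group:
  Jack -> HR
  Pete -> Marketing
  Sam -> Design
  Karen -> Legal
  Rosa -> Research
  Nate -> Marketing
  Iris -> Engineering
  Leo -> Finance
  Alice -> Research
  Uma -> Legal


7 groups:
Design, 1
Engineering, 1
Finance, 1
HR, 1
Legal, 2
Marketing, 2
Research, 2


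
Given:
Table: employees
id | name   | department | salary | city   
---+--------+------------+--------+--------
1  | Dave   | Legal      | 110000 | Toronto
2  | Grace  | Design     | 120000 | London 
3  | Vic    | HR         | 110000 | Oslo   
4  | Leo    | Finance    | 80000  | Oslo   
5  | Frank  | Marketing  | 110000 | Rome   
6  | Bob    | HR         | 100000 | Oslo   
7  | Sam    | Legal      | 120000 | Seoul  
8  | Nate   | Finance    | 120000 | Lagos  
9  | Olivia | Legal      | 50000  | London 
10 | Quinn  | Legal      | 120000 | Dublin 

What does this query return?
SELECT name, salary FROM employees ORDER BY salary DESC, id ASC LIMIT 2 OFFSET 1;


Sort by salary DESC (id ASC tiebreak), then skip 1 and take 2
Rows 2 through 3

2 rows:
Sam, 120000
Nate, 120000


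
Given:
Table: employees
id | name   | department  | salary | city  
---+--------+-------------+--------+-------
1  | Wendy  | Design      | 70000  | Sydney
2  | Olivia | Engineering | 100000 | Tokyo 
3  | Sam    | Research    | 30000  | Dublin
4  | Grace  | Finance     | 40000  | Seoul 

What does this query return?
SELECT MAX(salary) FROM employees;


Salaries: 70000, 100000, 30000, 40000
MAX = 100000

100000


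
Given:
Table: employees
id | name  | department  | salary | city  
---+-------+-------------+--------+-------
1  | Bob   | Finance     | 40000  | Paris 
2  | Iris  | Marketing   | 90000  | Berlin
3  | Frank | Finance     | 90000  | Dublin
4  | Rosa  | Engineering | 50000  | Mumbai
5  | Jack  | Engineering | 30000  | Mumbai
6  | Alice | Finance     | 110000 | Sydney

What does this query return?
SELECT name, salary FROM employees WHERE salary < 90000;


Filtering: salary < 90000
Matching: 3 rows

3 rows:
Bob, 40000
Rosa, 50000
Jack, 30000


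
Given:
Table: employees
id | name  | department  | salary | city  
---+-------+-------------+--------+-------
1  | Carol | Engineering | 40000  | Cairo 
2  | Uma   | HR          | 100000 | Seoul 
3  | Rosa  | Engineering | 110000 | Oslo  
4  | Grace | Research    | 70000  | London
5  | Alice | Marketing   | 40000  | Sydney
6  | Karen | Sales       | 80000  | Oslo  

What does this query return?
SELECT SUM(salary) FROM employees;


SUM(salary) = 40000 + 100000 + 110000 + 70000 + 40000 + 80000 = 440000

440000


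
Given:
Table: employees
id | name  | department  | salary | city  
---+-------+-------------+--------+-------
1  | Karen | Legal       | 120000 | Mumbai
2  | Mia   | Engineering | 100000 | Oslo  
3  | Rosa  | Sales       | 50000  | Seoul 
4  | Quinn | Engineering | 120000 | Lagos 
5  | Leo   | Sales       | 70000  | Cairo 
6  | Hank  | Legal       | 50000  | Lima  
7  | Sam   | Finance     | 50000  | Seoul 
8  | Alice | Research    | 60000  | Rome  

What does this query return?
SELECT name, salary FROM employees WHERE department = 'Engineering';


Filtering: department = 'Engineering'
Matching rows: 2

2 rows:
Mia, 100000
Quinn, 120000


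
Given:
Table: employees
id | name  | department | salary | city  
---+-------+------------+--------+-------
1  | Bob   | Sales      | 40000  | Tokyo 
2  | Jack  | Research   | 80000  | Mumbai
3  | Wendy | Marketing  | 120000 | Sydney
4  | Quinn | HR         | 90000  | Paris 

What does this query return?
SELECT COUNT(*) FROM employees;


COUNT(*) counts all rows

4


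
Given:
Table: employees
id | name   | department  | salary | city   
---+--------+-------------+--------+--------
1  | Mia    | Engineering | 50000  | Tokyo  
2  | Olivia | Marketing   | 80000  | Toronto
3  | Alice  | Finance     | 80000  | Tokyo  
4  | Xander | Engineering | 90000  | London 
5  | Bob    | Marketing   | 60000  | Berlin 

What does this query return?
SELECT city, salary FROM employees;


Projecting columns: city, salary

5 rows:
Tokyo, 50000
Toronto, 80000
Tokyo, 80000
London, 90000
Berlin, 60000


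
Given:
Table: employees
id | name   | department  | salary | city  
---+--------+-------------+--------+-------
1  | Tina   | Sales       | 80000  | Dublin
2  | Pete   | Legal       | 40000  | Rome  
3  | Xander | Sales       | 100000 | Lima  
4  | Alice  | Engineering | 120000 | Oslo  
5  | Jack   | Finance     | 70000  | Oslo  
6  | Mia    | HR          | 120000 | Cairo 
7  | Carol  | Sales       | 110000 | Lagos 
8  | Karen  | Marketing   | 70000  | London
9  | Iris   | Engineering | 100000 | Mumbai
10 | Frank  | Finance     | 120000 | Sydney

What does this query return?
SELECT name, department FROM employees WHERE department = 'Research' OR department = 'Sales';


Filtering: department = 'Research' OR 'Sales'
Matching: 3 rows

3 rows:
Tina, Sales
Xander, Sales
Carol, Sales


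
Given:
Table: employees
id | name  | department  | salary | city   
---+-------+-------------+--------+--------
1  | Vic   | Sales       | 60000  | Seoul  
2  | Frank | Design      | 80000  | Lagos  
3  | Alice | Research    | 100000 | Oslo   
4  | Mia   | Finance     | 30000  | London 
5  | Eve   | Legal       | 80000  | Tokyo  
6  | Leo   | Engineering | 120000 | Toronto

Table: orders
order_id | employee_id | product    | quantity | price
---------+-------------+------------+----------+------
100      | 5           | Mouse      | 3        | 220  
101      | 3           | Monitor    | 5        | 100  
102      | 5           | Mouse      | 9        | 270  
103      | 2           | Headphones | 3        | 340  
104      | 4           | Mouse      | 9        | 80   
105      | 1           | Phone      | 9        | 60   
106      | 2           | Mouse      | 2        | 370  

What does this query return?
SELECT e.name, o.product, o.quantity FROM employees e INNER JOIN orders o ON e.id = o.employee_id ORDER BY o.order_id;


Joining employees.id = orders.employee_id:
  employee Eve (id=5) -> order Mouse
  employee Alice (id=3) -> order Monitor
  employee Eve (id=5) -> order Mouse
  employee Frank (id=2) -> order Headphones
  employee Mia (id=4) -> order Mouse
  employee Vic (id=1) -> order Phone
  employee Frank (id=2) -> order Mouse


7 rows:
Eve, Mouse, 3
Alice, Monitor, 5
Eve, Mouse, 9
Frank, Headphones, 3
Mia, Mouse, 9
Vic, Phone, 9
Frank, Mouse, 2


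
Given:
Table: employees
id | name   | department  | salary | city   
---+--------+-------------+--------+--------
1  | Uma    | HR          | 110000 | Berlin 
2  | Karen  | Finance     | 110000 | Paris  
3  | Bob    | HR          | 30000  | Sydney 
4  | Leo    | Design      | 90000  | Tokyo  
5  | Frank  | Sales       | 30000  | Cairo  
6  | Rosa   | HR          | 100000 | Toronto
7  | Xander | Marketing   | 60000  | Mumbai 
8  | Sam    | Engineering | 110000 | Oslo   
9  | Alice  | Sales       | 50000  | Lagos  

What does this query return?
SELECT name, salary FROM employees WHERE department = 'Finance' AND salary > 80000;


Filtering: department = 'Finance' AND salary > 80000
Matching: 1 rows

1 rows:
Karen, 110000


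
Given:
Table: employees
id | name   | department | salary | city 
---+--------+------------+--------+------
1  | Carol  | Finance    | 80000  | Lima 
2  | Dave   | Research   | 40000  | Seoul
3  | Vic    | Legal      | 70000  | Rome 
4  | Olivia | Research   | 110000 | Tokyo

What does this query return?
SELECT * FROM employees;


SELECT * returns all 4 rows with all columns

4 rows:
1, Carol, Finance, 80000, Lima
2, Dave, Research, 40000, Seoul
3, Vic, Legal, 70000, Rome
4, Olivia, Research, 110000, Tokyo


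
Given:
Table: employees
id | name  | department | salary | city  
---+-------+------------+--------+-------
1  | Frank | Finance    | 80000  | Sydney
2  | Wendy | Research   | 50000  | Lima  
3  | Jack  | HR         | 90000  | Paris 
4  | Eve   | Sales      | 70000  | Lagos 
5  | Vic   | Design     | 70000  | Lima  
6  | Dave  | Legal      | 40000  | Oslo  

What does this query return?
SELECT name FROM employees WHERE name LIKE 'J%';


LIKE 'J%' matches names starting with 'J'
Matching: 1

1 rows:
Jack


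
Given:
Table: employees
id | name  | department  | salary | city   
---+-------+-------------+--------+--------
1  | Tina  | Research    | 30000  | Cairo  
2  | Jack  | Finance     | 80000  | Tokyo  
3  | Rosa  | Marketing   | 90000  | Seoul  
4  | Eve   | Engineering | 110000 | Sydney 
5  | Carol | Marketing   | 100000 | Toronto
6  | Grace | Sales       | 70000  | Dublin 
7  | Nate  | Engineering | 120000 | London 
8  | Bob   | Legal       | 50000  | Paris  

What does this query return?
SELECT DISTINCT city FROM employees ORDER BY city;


All 'city' values (row order): Cairo, Tokyo, Seoul, Sydney, Toronto, Dublin, London, Paris
Removing duplicates leaves 8 unique value(s).

8 values:
Cairo
Dublin
London
Paris
Seoul
Sydney
Tokyo
Toronto


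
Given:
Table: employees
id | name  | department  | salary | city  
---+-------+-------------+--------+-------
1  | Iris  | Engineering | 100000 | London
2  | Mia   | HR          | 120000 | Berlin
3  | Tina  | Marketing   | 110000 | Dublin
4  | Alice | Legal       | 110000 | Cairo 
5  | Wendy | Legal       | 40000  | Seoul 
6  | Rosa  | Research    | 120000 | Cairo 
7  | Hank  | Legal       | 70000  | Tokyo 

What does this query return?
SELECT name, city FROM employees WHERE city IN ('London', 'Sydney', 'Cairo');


Filtering: city IN ('London', 'Sydney', 'Cairo')
Matching: 3 rows

3 rows:
Iris, London
Alice, Cairo
Rosa, Cairo


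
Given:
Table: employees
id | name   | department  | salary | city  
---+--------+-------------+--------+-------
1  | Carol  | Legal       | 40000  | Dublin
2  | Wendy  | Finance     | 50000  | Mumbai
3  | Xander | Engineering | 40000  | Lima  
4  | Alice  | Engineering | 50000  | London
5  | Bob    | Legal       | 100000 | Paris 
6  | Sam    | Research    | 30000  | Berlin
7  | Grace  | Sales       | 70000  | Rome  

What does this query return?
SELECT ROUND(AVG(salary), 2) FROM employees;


SUM(salary) = 380000
COUNT = 7
ROUND(AVG, 2) = ROUND(380000 / 7, 2) = 54285.71

54285.71


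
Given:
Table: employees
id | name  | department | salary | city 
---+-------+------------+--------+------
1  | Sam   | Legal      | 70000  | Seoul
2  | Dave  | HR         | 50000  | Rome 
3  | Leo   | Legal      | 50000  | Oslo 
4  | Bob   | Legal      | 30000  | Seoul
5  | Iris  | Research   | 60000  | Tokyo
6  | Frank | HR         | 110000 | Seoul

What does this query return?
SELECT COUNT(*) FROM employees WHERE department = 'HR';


Counting rows where department = 'HR'
  Dave -> MATCH
  Frank -> MATCH


2


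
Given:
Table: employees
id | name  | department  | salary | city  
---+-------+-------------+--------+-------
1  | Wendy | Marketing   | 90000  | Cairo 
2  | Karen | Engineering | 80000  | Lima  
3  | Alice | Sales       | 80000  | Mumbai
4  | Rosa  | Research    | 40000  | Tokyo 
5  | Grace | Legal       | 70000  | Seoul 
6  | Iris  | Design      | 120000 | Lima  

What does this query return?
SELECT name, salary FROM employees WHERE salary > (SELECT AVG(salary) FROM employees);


Subquery: AVG(salary) = 80000.0
Filtering: salary > 80000.0
  Wendy (90000) -> MATCH
  Iris (120000) -> MATCH


2 rows:
Wendy, 90000
Iris, 120000


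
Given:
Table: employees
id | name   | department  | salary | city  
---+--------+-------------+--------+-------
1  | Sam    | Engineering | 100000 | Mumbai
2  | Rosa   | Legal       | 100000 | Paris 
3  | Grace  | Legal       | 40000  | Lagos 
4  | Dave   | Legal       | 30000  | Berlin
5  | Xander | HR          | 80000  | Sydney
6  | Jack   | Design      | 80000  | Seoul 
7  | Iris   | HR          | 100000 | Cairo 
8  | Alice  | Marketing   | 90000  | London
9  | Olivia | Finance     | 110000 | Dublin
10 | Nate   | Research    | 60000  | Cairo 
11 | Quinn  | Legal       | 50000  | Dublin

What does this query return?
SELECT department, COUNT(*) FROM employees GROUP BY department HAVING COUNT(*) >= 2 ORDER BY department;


Groups with count >= 2:
  HR: 2 -> PASS
  Legal: 4 -> PASS
  Design: 1 -> filtered out
  Engineering: 1 -> filtered out
  Finance: 1 -> filtered out
  Marketing: 1 -> filtered out
  Research: 1 -> filtered out


2 groups:
HR, 2
Legal, 4


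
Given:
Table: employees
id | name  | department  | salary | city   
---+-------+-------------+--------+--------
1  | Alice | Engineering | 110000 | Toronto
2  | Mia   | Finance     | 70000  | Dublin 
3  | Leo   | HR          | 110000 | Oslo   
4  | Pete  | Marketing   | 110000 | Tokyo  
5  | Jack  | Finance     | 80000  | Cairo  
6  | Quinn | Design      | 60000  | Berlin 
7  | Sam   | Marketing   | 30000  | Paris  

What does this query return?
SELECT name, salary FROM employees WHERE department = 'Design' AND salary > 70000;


Filtering: department = 'Design' AND salary > 70000
Matching: 0 rows

Empty result set (0 rows)


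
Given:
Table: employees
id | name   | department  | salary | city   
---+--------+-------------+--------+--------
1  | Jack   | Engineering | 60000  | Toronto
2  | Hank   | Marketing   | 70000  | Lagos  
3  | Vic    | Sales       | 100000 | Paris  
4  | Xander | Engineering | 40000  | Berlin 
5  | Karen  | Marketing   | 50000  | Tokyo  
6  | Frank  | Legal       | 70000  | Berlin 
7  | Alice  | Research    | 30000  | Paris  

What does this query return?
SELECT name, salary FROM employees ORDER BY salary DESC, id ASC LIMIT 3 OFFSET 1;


Sort by salary DESC (id ASC tiebreak), then skip 1 and take 3
Rows 2 through 4

3 rows:
Hank, 70000
Frank, 70000
Jack, 60000


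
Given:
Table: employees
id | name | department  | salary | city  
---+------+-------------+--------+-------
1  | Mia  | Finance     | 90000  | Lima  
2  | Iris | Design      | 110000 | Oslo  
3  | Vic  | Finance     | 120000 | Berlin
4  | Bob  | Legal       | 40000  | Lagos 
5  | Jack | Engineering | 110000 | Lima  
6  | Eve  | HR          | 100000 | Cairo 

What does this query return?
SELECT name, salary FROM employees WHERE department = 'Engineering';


Filtering: department = 'Engineering'
Matching rows: 1

1 rows:
Jack, 110000


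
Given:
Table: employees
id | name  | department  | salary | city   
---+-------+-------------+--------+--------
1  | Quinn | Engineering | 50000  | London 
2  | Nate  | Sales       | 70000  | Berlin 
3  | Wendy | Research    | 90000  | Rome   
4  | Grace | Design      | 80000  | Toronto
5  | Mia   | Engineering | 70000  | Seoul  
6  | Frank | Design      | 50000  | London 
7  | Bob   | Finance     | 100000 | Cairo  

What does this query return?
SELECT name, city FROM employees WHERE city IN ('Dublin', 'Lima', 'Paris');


Filtering: city IN ('Dublin', 'Lima', 'Paris')
Matching: 0 rows

Empty result set (0 rows)


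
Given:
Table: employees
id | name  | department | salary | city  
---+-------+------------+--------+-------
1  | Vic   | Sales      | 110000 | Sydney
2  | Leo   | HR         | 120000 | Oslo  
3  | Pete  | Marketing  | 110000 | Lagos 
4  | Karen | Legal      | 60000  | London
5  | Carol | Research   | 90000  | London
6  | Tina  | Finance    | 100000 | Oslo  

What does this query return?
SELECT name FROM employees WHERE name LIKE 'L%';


LIKE 'L%' matches names starting with 'L'
Matching: 1

1 rows:
Leo


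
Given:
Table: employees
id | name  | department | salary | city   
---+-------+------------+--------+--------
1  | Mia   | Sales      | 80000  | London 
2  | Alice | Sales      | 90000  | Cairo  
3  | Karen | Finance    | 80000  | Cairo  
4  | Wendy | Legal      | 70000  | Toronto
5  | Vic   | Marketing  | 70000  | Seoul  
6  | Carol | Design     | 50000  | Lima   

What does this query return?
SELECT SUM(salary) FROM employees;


SUM(salary) = 80000 + 90000 + 80000 + 70000 + 70000 + 50000 = 440000

440000


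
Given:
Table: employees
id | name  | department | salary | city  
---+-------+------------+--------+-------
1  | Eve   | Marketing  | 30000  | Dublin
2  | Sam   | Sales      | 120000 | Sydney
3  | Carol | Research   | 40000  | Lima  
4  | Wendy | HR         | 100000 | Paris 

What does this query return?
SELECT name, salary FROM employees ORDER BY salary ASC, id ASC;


Sorting by salary ASC, then id ASC for ties

4 rows:
Eve, 30000
Carol, 40000
Wendy, 100000
Sam, 120000


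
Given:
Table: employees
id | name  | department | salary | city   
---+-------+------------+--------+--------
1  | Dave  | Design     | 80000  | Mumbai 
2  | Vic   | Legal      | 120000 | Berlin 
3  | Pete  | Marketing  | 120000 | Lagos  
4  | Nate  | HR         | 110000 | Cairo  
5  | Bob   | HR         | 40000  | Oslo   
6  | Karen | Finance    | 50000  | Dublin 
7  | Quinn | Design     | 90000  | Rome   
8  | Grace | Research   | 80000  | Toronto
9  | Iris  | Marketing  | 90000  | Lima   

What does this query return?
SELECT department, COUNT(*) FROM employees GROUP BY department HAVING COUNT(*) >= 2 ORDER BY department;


Groups with count >= 2:
  Design: 2 -> PASS
  HR: 2 -> PASS
  Marketing: 2 -> PASS
  Finance: 1 -> filtered out
  Legal: 1 -> filtered out
  Research: 1 -> filtered out


3 groups:
Design, 2
HR, 2
Marketing, 2


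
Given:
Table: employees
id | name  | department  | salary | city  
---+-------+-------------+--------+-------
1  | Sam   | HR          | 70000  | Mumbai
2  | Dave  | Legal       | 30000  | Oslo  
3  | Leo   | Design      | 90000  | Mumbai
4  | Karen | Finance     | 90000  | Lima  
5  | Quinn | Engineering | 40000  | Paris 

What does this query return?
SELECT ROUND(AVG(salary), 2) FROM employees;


SUM(salary) = 320000
COUNT = 5
ROUND(AVG, 2) = ROUND(320000 / 5, 2) = 64000.0

64000.0


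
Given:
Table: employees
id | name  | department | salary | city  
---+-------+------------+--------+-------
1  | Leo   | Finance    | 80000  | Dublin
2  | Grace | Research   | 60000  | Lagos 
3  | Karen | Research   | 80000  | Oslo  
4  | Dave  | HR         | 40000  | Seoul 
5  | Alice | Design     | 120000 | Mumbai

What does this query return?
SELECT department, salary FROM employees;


Projecting columns: department, salary

5 rows:
Finance, 80000
Research, 60000
Research, 80000
HR, 40000
Design, 120000


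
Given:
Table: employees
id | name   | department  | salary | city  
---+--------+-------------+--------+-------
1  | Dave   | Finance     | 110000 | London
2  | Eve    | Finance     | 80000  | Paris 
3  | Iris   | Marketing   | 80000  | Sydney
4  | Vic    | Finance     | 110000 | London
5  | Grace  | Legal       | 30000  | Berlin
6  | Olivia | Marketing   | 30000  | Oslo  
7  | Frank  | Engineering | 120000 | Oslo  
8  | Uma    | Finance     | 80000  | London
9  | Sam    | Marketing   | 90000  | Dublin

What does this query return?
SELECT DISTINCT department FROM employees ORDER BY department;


All 'department' values (row order): Finance, Finance, Marketing, Finance, Legal, Marketing, Engineering, Finance, Marketing
Removing duplicates leaves 4 unique value(s).

4 values:
Engineering
Finance
Legal
Marketing


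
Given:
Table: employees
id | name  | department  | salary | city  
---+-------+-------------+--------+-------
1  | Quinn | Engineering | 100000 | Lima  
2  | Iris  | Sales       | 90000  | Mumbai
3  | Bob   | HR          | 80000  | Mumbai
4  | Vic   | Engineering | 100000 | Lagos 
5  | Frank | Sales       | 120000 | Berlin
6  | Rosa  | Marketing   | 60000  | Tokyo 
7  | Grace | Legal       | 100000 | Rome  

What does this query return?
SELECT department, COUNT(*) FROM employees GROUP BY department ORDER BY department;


Assigning each row to its department group:
  Quinn -> Engineering
  Iris -> Sales
  Bob -> HR
  Vic -> Engineering
  Frank -> Sales
  Rosa -> Marketing
  Grace -> Legal


5 groups:
Engineering, 2
HR, 1
Legal, 1
Marketing, 1
Sales, 2


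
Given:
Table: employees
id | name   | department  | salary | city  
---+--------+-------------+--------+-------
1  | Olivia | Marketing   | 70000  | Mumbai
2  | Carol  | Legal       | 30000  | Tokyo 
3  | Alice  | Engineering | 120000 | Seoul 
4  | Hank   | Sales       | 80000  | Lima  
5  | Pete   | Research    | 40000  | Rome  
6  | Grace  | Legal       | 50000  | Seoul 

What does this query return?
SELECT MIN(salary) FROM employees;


Salaries: 70000, 30000, 120000, 80000, 40000, 50000
MIN = 30000

30000


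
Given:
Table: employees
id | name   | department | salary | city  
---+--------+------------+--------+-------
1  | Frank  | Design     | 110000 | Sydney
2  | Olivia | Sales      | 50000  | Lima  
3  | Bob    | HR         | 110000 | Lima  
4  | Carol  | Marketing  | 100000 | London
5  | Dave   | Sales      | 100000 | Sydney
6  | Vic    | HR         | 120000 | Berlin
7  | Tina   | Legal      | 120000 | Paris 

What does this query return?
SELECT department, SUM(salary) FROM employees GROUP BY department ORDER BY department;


Summing salary within each department:
  Design: 110000 = 110000
  HR: 110000 + 120000 = 230000
  Legal: 120000 = 120000
  Marketing: 100000 = 100000
  Sales: 50000 + 100000 = 150000


5 groups:
Design, 110000
HR, 230000
Legal, 120000
Marketing, 100000
Sales, 150000


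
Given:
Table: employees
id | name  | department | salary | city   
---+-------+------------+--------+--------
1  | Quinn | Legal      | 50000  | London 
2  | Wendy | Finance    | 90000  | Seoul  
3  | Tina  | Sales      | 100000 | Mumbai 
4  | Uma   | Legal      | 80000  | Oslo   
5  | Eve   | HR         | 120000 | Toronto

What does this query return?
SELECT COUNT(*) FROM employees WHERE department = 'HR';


Counting rows where department = 'HR'
  Eve -> MATCH


1


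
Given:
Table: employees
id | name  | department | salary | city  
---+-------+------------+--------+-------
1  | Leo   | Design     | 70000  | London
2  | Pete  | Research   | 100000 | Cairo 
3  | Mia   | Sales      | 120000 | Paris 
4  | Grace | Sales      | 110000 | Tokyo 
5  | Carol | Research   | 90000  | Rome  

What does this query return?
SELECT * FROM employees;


SELECT * returns all 5 rows with all columns

5 rows:
1, Leo, Design, 70000, London
2, Pete, Research, 100000, Cairo
3, Mia, Sales, 120000, Paris
4, Grace, Sales, 110000, Tokyo
5, Carol, Research, 90000, Rome


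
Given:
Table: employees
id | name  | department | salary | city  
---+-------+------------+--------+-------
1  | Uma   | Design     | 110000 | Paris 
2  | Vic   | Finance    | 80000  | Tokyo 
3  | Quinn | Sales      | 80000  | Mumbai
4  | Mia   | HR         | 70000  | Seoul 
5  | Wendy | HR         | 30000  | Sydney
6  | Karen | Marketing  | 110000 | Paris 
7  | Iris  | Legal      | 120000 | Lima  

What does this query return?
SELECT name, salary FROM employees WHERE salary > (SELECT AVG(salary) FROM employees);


Subquery: AVG(salary) = 85714.29
Filtering: salary > 85714.29
  Uma (110000) -> MATCH
  Karen (110000) -> MATCH
  Iris (120000) -> MATCH


3 rows:
Uma, 110000
Karen, 110000
Iris, 120000


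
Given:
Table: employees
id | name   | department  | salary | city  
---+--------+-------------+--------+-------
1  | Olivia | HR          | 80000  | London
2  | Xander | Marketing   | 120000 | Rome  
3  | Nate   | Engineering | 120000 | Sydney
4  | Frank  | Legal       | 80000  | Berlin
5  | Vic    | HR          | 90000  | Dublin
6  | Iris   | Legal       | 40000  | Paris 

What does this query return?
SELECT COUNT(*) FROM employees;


COUNT(*) counts all rows

6


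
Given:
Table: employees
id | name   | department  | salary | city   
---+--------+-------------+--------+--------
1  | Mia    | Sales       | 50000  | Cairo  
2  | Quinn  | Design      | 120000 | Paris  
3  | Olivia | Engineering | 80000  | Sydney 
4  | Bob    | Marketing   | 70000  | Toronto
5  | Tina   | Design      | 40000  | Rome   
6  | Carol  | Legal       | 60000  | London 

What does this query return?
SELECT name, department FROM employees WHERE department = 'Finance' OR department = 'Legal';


Filtering: department = 'Finance' OR 'Legal'
Matching: 1 rows

1 rows:
Carol, Legal


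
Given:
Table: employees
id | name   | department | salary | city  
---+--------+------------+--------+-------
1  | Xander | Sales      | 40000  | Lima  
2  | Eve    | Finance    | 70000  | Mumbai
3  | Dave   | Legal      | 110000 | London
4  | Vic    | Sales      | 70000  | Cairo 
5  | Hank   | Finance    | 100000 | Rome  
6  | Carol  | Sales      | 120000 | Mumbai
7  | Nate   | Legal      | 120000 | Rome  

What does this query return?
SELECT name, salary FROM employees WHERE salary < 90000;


Filtering: salary < 90000
Matching: 3 rows

3 rows:
Xander, 40000
Eve, 70000
Vic, 70000


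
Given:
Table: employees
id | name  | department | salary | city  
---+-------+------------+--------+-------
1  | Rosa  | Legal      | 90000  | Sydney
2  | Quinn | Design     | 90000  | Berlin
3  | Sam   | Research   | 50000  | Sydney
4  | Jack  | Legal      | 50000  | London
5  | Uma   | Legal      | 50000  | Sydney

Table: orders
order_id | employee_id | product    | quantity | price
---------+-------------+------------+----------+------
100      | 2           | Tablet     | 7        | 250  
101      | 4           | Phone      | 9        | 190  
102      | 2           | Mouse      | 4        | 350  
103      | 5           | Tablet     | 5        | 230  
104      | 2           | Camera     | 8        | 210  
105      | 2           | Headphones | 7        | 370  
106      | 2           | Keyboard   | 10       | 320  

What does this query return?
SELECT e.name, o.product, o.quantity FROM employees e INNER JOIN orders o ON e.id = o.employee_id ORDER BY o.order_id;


Joining employees.id = orders.employee_id:
  employee Quinn (id=2) -> order Tablet
  employee Jack (id=4) -> order Phone
  employee Quinn (id=2) -> order Mouse
  employee Uma (id=5) -> order Tablet
  employee Quinn (id=2) -> order Camera
  employee Quinn (id=2) -> order Headphones
  employee Quinn (id=2) -> order Keyboard


7 rows:
Quinn, Tablet, 7
Jack, Phone, 9
Quinn, Mouse, 4
Uma, Tablet, 5
Quinn, Camera, 8
Quinn, Headphones, 7
Quinn, Keyboard, 10


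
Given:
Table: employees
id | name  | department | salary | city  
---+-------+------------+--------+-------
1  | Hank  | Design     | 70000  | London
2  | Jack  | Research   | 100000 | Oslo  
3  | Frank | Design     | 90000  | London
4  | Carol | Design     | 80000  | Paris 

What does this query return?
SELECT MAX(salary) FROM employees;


Salaries: 70000, 100000, 90000, 80000
MAX = 100000

100000


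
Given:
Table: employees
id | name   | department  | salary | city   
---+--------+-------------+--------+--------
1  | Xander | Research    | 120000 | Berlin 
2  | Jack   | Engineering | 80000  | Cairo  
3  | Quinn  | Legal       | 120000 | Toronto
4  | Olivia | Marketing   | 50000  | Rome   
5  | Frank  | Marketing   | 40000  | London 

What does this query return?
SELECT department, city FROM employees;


Projecting columns: department, city

5 rows:
Research, Berlin
Engineering, Cairo
Legal, Toronto
Marketing, Rome
Marketing, London


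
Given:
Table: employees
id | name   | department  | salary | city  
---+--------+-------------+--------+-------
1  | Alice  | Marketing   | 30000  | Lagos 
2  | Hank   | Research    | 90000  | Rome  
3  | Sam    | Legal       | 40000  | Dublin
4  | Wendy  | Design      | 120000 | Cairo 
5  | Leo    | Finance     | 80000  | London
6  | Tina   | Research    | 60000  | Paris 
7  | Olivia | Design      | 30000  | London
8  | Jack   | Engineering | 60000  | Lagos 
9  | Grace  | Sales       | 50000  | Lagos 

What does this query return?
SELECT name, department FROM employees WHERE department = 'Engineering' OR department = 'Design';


Filtering: department = 'Engineering' OR 'Design'
Matching: 3 rows

3 rows:
Wendy, Design
Olivia, Design
Jack, Engineering


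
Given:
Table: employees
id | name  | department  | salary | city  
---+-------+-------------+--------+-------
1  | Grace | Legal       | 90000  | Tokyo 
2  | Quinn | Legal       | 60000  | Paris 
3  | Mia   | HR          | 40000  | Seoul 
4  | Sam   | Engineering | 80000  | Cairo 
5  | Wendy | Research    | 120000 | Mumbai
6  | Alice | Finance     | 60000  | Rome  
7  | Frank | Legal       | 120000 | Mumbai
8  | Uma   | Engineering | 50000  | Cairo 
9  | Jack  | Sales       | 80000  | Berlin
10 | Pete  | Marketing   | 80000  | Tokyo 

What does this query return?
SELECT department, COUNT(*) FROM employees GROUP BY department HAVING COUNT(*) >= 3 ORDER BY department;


Groups with count >= 3:
  Legal: 3 -> PASS
  Engineering: 2 -> filtered out
  Finance: 1 -> filtered out
  HR: 1 -> filtered out
  Marketing: 1 -> filtered out
  Research: 1 -> filtered out
  Sales: 1 -> filtered out


1 groups:
Legal, 3
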